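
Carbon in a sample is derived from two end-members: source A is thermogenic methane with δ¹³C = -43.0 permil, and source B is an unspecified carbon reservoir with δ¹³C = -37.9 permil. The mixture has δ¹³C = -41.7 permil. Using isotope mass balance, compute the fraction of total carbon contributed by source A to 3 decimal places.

0.745

δ_mix = f_A·δ_A + (1 − f_A)·δ_B  ⇒  f_A = (δ_mix − δ_B)/(δ_A − δ_B)
f_A = (-41.7 − (-37.9)) / (-43.0 − (-37.9))
f_A = -3.8 / -5.1 = 0.7451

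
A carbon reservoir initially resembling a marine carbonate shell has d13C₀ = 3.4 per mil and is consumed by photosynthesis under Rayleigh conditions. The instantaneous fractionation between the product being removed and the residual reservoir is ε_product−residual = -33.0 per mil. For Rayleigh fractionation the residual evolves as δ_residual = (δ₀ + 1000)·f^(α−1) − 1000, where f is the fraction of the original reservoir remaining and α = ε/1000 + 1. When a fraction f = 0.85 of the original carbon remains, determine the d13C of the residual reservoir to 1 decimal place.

8.8 per mil

Rayleigh residual: δ_res = (δ₀ + 1000)·f^(α−1) − 1000
α = ε/1000 + 1 = 0.96700, so α − 1 = -0.03300
f^(α−1) = 0.85^(-0.03300) = 1.005378
δ_res = (3.4 + 1000) × 1.005378 − 1000 = 1008.796 − 1000 = 8.80 per mil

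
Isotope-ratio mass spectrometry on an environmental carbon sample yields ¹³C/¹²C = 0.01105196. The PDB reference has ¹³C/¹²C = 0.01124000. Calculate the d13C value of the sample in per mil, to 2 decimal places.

d13C = (R_sample / R_standard − 1) × 1000
R_sample / R_standard = 0.01105196 / 0.01124000 = 0.983270
d13C = (0.983270 − 1) × 1000 = -16.730 per mil

-16.73 per mil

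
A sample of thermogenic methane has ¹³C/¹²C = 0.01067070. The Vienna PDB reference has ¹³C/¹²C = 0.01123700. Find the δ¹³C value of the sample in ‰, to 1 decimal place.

-50.4‰

δ¹³C = (R_sample / R_standard − 1) × 1000
R_sample / R_standard = 0.01067070 / 0.01123700 = 0.949604
δ¹³C = (0.949604 − 1) × 1000 = -50.40‰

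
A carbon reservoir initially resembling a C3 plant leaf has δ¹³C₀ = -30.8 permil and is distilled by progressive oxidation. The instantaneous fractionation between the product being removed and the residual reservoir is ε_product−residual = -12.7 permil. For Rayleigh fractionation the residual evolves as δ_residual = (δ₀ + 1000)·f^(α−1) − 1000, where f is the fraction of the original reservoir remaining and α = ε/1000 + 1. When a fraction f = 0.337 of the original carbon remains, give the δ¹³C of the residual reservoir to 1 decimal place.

-17.3 permil

Rayleigh residual: δ_res = (δ₀ + 1000)·f^(α−1) − 1000
α = ε/1000 + 1 = 0.98730, so α − 1 = -0.01270
f^(α−1) = 0.337^(-0.01270) = 1.013909
δ_res = (-30.8 + 1000) × 1.013909 − 1000 = 982.681 − 1000 = -17.32 permil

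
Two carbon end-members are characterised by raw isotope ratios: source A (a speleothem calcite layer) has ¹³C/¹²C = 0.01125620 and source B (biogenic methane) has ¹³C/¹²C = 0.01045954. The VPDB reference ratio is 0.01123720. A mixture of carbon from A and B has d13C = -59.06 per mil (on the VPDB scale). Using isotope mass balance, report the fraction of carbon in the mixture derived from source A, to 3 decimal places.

δ_A = (0.01125620/0.01123720 − 1)×1000 = (1.001691 − 1)×1000 = 1.691 per mil
δ_B = (0.01045954/0.01123720 − 1)×1000 = (0.930796 − 1)×1000 = -69.204 per mil
f_A = (δ_mix − δ_B)/(δ_A − δ_B) = (-59.06 − (-69.204))/(1.691 − (-69.204))
f_A = 10.144 / 70.895 = 0.1431

0.143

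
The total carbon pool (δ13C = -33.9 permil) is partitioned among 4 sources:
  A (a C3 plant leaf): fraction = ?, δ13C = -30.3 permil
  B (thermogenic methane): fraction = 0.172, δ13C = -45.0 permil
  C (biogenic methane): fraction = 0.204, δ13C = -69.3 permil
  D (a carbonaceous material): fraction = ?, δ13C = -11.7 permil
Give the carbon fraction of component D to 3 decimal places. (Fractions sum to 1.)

0.370

Let f_D and f_A be the unknown fractions; fractions sum to 1 so f_D + f_A = 0.624.
Mass balance: Σ fᵢ·δᵢ = δ_bulk ⇒ f_D·(-11.7) + f_A·(-30.3) = -33.9 − (-21.877) = -12.023
Substitute f_A = 0.624 − f_D:
f_D·(-11.7 − -30.3) = -12.023 − 0.624×(-30.3) = 6.884
f_D = 6.884 / 18.6 = 0.3701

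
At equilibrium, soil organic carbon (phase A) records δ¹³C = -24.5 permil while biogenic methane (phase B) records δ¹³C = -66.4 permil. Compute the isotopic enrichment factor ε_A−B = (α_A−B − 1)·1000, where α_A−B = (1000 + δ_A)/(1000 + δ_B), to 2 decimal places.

α_A−B = (1000 + -24.5) / (1000 + -66.4) = 975.5 / 933.6 = 1.044880
ε_A−B = (1.044880 − 1) × 1000 = 44.880 permil
(The approximation ε ≈ δ_A − δ_B would give 41.9 permil.)

44.88 permil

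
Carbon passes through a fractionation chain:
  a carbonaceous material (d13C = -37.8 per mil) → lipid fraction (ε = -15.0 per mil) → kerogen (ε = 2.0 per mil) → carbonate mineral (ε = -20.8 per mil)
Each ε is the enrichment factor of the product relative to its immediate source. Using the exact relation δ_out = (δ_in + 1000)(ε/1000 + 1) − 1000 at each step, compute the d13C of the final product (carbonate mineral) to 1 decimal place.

-70.1 per mil

step 1: δ = (-37.80 + 1000)·(-15.0/1000 + 1) − 1000 = -52.23 per mil
step 2: δ = (-52.23 + 1000)·(2.0/1000 + 1) − 1000 = -50.34 per mil
step 3: δ = (-50.34 + 1000)·(-20.8/1000 + 1) − 1000 = -70.09 per mil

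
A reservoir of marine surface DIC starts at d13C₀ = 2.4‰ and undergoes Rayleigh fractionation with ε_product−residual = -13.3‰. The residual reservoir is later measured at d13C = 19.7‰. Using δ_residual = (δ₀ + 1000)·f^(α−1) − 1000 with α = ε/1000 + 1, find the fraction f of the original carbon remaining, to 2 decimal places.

0.28

α − 1 = ε/1000 = -0.0133
(δ_res + 1000)/(δ₀ + 1000) = (19.7 + 1000)/(2.4 + 1000) = 1019.7/1002.4 = 1.017259
f = 1.017259^(1/-0.0133) = exp(ln(1.017259)/-0.0133) = exp(0.01711/-0.0133)
f = exp(-1.2866) = 0.2762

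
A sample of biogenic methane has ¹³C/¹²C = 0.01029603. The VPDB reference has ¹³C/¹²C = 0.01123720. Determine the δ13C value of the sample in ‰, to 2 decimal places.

-83.75‰

δ13C = (R_sample / R_standard − 1) × 1000
R_sample / R_standard = 0.01029603 / 0.01123720 = 0.916245
δ13C = (0.916245 − 1) × 1000 = -83.755‰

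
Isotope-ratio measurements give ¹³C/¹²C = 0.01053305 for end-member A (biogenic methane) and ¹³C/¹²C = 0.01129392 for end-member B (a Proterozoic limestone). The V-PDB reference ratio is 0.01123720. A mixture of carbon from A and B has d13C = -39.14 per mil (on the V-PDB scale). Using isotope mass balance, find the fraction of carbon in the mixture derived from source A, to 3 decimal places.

0.653

δ_A = (0.01053305/0.01123720 − 1)×1000 = (0.937338 − 1)×1000 = -62.662 per mil
δ_B = (0.01129392/0.01123720 − 1)×1000 = (1.005048 − 1)×1000 = 5.048 per mil
f_A = (δ_mix − δ_B)/(δ_A − δ_B) = (-39.14 − (5.048))/(-62.662 − (5.048))
f_A = -44.188 / -67.710 = 0.6526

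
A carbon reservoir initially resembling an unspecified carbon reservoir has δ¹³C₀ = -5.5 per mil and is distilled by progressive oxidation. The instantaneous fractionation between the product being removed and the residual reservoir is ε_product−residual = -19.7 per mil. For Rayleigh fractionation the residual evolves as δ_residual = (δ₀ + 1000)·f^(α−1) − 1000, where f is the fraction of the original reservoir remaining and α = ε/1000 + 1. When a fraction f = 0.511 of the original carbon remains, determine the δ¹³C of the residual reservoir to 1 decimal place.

Rayleigh residual: δ_res = (δ₀ + 1000)·f^(α−1) − 1000
α = ε/1000 + 1 = 0.98030, so α − 1 = -0.01970
f^(α−1) = 0.511^(-0.01970) = 1.013314
δ_res = (-5.5 + 1000) × 1.013314 − 1000 = 1007.741 − 1000 = 7.74 per mil

7.7 per mil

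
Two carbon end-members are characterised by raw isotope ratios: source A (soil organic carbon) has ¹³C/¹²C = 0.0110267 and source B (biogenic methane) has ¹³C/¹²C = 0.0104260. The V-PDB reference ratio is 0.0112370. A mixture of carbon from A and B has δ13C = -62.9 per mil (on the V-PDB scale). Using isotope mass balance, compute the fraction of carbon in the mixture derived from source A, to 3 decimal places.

0.173

δ_A = (0.0110267/0.0112370 − 1)×1000 = (0.981285 − 1)×1000 = -18.715 per mil
δ_B = (0.0104260/0.0112370 − 1)×1000 = (0.927828 − 1)×1000 = -72.172 per mil
f_A = (δ_mix − δ_B)/(δ_A − δ_B) = (-62.9 − (-72.172))/(-18.715 − (-72.172))
f_A = 9.272 / 53.457 = 0.1735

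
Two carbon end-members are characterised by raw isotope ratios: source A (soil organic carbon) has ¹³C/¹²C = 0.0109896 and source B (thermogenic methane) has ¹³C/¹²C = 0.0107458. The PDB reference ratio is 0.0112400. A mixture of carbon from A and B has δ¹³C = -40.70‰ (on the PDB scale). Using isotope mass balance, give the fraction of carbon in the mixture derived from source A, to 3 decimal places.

δ_A = (0.0109896/0.0112400 − 1)×1000 = (0.977722 − 1)×1000 = -22.278‰
δ_B = (0.0107458/0.0112400 − 1)×1000 = (0.956032 − 1)×1000 = -43.968‰
f_A = (δ_mix − δ_B)/(δ_A − δ_B) = (-40.70 − (-43.968))/(-22.278 − (-43.968))
f_A = 3.268 / 21.690 = 0.1507

0.151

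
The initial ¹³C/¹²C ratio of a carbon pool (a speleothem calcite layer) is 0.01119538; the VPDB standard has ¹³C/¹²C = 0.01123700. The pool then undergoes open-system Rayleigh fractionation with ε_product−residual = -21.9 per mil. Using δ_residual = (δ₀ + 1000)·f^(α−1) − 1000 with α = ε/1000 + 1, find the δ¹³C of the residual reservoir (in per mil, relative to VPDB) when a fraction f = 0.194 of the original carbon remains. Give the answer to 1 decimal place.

32.7 per mil

δ₀ = (0.01119538/0.01123700 − 1)×1000 = (0.996296 − 1)×1000 = -3.704 per mil
α − 1 = ε/1000 = -0.0219
f^(α−1) = 0.194^(-0.0219) = 1.036566
δ_res = (-3.704 + 1000) × 1.036566 − 1000 = 1032.727 − 1000 = 32.73 per mil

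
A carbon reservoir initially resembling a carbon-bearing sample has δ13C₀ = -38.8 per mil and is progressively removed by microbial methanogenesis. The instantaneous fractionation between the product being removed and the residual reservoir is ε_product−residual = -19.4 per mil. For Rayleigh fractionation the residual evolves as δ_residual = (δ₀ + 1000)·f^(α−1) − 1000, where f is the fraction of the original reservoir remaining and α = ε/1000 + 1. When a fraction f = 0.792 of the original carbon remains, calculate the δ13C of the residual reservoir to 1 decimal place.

Rayleigh residual: δ_res = (δ₀ + 1000)·f^(α−1) − 1000
α = ε/1000 + 1 = 0.98060, so α − 1 = -0.01940
f^(α−1) = 0.792^(-0.01940) = 1.004534
δ_res = (-38.8 + 1000) × 1.004534 − 1000 = 965.558 − 1000 = -34.44 per mil

-34.4 per mil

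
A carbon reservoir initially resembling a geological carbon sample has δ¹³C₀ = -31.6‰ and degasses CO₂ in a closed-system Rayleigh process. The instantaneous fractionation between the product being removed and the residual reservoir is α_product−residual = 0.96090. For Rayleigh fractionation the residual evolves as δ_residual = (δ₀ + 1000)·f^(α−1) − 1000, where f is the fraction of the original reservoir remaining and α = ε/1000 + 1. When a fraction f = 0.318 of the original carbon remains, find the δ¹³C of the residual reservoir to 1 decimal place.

12.8‰

Rayleigh residual: δ_res = (δ₀ + 1000)·f^(α−1) − 1000
α − 1 = -0.03910
f^(α−1) = 0.318^(-0.03910) = 1.045816
δ_res = (-31.6 + 1000) × 1.045816 − 1000 = 1012.768 − 1000 = 12.77‰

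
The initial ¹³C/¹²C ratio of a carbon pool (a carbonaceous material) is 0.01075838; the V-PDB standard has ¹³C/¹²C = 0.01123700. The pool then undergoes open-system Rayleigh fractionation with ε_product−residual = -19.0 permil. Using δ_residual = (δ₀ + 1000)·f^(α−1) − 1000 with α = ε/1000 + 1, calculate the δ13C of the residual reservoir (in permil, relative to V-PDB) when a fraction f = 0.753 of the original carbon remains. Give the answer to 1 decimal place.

δ₀ = (0.01075838/0.01123700 − 1)×1000 = (0.957407 − 1)×1000 = -42.593 permil
α − 1 = ε/1000 = -0.0190
f^(α−1) = 0.753^(-0.0190) = 1.005405
δ_res = (-42.593 + 1000) × 1.005405 − 1000 = 962.581 − 1000 = -37.42 permil

-37.4 permil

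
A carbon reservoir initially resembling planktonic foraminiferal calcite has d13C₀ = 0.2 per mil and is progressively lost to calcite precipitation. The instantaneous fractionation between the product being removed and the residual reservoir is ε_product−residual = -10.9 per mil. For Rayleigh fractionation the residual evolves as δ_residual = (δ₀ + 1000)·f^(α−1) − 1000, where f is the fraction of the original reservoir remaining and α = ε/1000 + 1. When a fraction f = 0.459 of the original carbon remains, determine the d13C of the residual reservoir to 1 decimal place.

Rayleigh residual: δ_res = (δ₀ + 1000)·f^(α−1) − 1000
α = ε/1000 + 1 = 0.98910, so α − 1 = -0.01090
f^(α−1) = 0.459^(-0.01090) = 1.008524
δ_res = (0.2 + 1000) × 1.008524 − 1000 = 1008.726 − 1000 = 8.73 per mil

8.7 per mil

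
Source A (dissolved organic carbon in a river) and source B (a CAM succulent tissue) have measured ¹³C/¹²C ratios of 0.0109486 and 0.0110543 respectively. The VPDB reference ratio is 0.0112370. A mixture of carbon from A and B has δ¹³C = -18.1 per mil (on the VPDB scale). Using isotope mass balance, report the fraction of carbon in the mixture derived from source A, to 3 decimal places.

0.196

δ_A = (0.0109486/0.0112370 − 1)×1000 = (0.974335 − 1)×1000 = -25.665 per mil
δ_B = (0.0110543/0.0112370 − 1)×1000 = (0.983741 − 1)×1000 = -16.259 per mil
f_A = (δ_mix − δ_B)/(δ_A − δ_B) = (-18.1 − (-16.259))/(-25.665 − (-16.259))
f_A = -1.841 / -9.406 = 0.1957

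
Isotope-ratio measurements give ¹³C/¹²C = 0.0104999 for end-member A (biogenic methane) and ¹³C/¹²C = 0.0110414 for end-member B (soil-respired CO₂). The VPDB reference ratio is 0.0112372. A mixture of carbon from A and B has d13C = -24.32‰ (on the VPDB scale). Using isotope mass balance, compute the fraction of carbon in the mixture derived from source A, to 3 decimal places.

0.143

δ_A = (0.0104999/0.0112372 − 1)×1000 = (0.934388 − 1)×1000 = -65.612‰
δ_B = (0.0110414/0.0112372 − 1)×1000 = (0.982576 − 1)×1000 = -17.424‰
f_A = (δ_mix − δ_B)/(δ_A − δ_B) = (-24.32 − (-17.424))/(-65.612 − (-17.424))
f_A = -6.896 / -48.188 = 0.1431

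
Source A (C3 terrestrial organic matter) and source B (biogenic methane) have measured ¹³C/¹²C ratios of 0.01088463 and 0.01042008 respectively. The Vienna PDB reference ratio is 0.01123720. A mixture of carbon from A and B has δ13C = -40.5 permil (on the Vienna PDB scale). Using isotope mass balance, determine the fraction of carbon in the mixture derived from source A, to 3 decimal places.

0.779

δ_A = (0.01088463/0.01123720 − 1)×1000 = (0.968625 − 1)×1000 = -31.375 permil
δ_B = (0.01042008/0.01123720 − 1)×1000 = (0.927284 − 1)×1000 = -72.716 permil
f_A = (δ_mix − δ_B)/(δ_A − δ_B) = (-40.5 − (-72.716))/(-31.375 − (-72.716))
f_A = 32.216 / 41.340 = 0.7793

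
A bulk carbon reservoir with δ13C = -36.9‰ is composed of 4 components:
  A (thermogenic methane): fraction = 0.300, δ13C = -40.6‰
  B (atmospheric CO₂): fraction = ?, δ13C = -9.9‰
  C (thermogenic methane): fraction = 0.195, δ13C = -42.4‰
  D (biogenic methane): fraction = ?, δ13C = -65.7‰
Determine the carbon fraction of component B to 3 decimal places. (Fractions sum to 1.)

0.300

Let f_B and f_D be the unknown fractions; fractions sum to 1 so f_B + f_D = 0.505.
Mass balance: Σ fᵢ·δᵢ = δ_bulk ⇒ f_B·(-9.9) + f_D·(-65.7) = -36.9 − (-20.448) = -16.452
Substitute f_D = 0.505 − f_B:
f_B·(-9.9 − -65.7) = -16.452 − 0.505×(-65.7) = 16.727
f_B = 16.727 / 55.8 = 0.2998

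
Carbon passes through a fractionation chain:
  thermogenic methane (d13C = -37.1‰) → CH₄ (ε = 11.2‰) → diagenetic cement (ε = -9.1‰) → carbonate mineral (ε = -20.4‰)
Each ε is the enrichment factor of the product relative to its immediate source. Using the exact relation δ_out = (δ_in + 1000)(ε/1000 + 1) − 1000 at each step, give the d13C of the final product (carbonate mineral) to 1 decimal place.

-54.9‰

step 1: δ = (-37.10 + 1000)·(11.2/1000 + 1) − 1000 = -26.32‰
step 2: δ = (-26.32 + 1000)·(-9.1/1000 + 1) − 1000 = -35.18‰
step 3: δ = (-35.18 + 1000)·(-20.4/1000 + 1) − 1000 = -54.86‰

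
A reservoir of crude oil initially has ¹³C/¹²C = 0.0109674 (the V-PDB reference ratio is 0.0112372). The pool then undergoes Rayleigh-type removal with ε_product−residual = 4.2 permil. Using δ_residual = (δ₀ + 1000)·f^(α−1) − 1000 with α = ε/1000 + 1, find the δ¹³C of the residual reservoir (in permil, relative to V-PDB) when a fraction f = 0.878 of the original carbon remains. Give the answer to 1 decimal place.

δ₀ = (0.0109674/0.0112372 − 1)×1000 = (0.975990 − 1)×1000 = -24.010 permil
α − 1 = ε/1000 = 0.0042
f^(α−1) = 0.878^(0.0042) = 0.999454
δ_res = (-24.010 + 1000) × 0.999454 − 1000 = 975.457 − 1000 = -24.54 permil

-24.5 permil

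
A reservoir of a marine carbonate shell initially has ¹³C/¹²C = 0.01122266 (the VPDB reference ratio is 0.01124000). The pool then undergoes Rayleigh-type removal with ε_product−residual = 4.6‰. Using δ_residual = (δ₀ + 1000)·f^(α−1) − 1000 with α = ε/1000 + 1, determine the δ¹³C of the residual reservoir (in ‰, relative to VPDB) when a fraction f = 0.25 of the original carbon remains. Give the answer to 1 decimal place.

δ₀ = (0.01122266/0.01124000 − 1)×1000 = (0.998457 − 1)×1000 = -1.543‰
α − 1 = ε/1000 = 0.0046
f^(α−1) = 0.25^(0.0046) = 0.993643
δ_res = (-1.543 + 1000) × 0.993643 − 1000 = 992.110 − 1000 = -7.89‰

-7.9‰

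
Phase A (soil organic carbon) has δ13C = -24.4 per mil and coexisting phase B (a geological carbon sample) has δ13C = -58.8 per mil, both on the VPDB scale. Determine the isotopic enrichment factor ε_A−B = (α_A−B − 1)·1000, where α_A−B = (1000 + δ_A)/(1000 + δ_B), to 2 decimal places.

α_A−B = (1000 + -24.4) / (1000 + -58.8) = 975.6 / 941.2 = 1.036549
ε_A−B = (1.036549 − 1) × 1000 = 36.549 per mil
(The approximation ε ≈ δ_A − δ_B would give 34.4 per mil.)

36.55 per mil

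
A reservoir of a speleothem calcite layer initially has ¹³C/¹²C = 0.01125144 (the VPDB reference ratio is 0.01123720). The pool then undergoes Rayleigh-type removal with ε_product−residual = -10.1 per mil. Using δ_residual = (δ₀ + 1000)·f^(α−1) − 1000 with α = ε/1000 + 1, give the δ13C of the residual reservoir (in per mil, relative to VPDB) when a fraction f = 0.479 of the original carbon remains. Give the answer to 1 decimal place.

δ₀ = (0.01125144/0.01123720 − 1)×1000 = (1.001267 − 1)×1000 = 1.267 per mil
α − 1 = ε/1000 = -0.0101
f^(α−1) = 0.479^(-0.0101) = 1.007462
δ_res = (1.267 + 1000) × 1.007462 − 1000 = 1008.739 − 1000 = 8.74 per mil

8.7 per mil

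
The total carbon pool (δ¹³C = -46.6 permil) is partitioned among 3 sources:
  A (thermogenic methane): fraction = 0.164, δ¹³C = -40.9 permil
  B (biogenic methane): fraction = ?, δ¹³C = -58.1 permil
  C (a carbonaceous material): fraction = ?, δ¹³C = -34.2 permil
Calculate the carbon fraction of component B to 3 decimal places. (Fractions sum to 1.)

Let f_B and f_C be the unknown fractions; fractions sum to 1 so f_B + f_C = 0.836.
Mass balance: Σ fᵢ·δᵢ = δ_bulk ⇒ f_B·(-58.1) + f_C·(-34.2) = -46.6 − (-6.708) = -39.892
Substitute f_C = 0.836 − f_B:
f_B·(-58.1 − -34.2) = -39.892 − 0.836×(-34.2) = -11.301
f_B = -11.301 / -23.9 = 0.4729

0.473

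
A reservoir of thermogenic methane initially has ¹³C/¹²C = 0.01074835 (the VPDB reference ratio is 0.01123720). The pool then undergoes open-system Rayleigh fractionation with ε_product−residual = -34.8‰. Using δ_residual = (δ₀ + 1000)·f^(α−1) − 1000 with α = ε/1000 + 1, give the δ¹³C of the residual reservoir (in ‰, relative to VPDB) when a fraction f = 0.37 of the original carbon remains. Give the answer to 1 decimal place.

-9.8‰

δ₀ = (0.01074835/0.01123720 − 1)×1000 = (0.956497 − 1)×1000 = -43.503‰
α − 1 = ε/1000 = -0.0348
f^(α−1) = 0.37^(-0.0348) = 1.035206
δ_res = (-43.503 + 1000) × 1.035206 − 1000 = 990.171 − 1000 = -9.83‰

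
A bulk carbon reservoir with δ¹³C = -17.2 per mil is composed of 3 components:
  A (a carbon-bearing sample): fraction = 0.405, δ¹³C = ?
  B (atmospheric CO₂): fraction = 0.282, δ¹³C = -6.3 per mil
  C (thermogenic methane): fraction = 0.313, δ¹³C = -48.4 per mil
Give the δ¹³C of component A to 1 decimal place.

Isotope mass balance: δ_bulk = Σ fᵢ·δᵢ.
-17.2 = 0.405×δ_A + 0.282×(-6.3) + 0.313×(-48.4)
0.405·δ_A = -17.2 − (-16.926) = -0.274
δ_A = -0.274 / 0.405 = -0.68 per mil

-0.7 per mil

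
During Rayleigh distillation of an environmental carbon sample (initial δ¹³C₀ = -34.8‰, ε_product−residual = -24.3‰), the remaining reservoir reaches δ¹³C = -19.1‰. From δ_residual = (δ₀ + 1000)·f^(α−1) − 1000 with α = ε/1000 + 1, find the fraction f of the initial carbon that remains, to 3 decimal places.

α − 1 = ε/1000 = -0.0243
(δ_res + 1000)/(δ₀ + 1000) = (-19.1 + 1000)/(-34.8 + 1000) = 980.9/965.2 = 1.016266
f = 1.016266^(1/-0.0243) = exp(ln(1.016266)/-0.0243) = exp(0.01614/-0.0243)
f = exp(-0.6640) = 0.5148

0.515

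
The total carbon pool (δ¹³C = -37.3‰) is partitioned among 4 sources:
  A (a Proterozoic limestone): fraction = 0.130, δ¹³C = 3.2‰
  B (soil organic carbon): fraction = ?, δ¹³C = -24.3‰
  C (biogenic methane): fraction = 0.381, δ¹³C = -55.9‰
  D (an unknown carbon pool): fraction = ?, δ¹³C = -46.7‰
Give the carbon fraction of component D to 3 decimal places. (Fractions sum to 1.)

0.202

Let f_D and f_B be the unknown fractions; fractions sum to 1 so f_D + f_B = 0.489.
Mass balance: Σ fᵢ·δᵢ = δ_bulk ⇒ f_D·(-46.7) + f_B·(-24.3) = -37.3 − (-20.882) = -16.418
Substitute f_B = 0.489 − f_D:
f_D·(-46.7 − -24.3) = -16.418 − 0.489×(-24.3) = -4.535
f_D = -4.535 / -22.4 = 0.2025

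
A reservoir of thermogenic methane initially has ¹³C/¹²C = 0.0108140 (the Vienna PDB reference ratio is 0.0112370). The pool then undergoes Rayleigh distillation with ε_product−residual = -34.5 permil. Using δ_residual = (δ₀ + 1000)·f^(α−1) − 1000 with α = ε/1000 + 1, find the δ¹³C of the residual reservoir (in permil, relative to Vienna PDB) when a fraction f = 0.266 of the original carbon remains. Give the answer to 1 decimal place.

7.3 permil

δ₀ = (0.0108140/0.0112370 − 1)×1000 = (0.962357 − 1)×1000 = -37.643 permil
α − 1 = ε/1000 = -0.0345
f^(α−1) = 0.266^(-0.0345) = 1.046747
δ_res = (-37.643 + 1000) × 1.046747 − 1000 = 1007.343 − 1000 = 7.34 permil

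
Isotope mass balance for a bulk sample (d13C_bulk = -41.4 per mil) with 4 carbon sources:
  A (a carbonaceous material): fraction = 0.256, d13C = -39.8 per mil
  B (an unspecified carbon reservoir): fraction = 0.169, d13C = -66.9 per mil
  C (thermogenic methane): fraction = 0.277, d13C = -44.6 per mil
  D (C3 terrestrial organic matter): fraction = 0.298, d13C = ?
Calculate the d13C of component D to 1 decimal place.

Isotope mass balance: δ_bulk = Σ fᵢ·δᵢ.
-41.4 = 0.256×(-39.8) + 0.169×(-66.9) + 0.277×(-44.6) + 0.298×δ_D
0.298·δ_D = -41.4 − (-33.849) = -7.551
δ_D = -7.551 / 0.298 = -25.34 per mil

-25.3 per mil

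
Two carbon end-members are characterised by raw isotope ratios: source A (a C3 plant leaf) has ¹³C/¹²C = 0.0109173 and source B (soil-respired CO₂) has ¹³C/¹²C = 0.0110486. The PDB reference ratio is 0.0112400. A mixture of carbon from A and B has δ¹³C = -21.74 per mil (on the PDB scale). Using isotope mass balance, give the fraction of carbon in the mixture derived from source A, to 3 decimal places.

δ_A = (0.0109173/0.0112400 − 1)×1000 = (0.971290 − 1)×1000 = -28.710 per mil
δ_B = (0.0110486/0.0112400 − 1)×1000 = (0.982972 − 1)×1000 = -17.028 per mil
f_A = (δ_mix − δ_B)/(δ_A − δ_B) = (-21.74 − (-17.028))/(-28.710 − (-17.028))
f_A = -4.712 / -11.681 = 0.4033

0.403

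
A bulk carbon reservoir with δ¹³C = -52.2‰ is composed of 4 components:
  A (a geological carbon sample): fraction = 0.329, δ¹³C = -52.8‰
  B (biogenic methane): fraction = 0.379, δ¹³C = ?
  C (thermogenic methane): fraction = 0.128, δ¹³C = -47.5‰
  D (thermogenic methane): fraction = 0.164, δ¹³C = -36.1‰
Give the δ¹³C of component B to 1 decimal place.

Isotope mass balance: δ_bulk = Σ fᵢ·δᵢ.
-52.2 = 0.329×(-52.8) + 0.379×δ_B + 0.128×(-47.5) + 0.164×(-36.1)
0.379·δ_B = -52.2 − (-29.372) = -22.828
δ_B = -22.828 / 0.379 = -60.23‰

-60.2‰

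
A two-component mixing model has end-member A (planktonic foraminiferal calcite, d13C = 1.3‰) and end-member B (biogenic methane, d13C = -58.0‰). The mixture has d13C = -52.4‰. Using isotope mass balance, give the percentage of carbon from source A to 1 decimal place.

δ_mix = f_A·δ_A + (1 − f_A)·δ_B  ⇒  f_A = (δ_mix − δ_B)/(δ_A − δ_B)
f_A = (-52.4 − (-58.0)) / (1.3 − (-58.0))
f_A = 5.6 / 59.3 = 0.0944

9.4%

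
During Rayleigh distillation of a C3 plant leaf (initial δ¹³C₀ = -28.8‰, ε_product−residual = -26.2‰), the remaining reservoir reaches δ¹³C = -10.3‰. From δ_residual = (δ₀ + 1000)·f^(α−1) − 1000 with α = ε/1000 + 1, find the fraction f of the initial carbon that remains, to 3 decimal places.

α − 1 = ε/1000 = -0.0262
(δ_res + 1000)/(δ₀ + 1000) = (-10.3 + 1000)/(-28.8 + 1000) = 989.7/971.2 = 1.019049
f = 1.019049^(1/-0.0262) = exp(ln(1.019049)/-0.0262) = exp(0.01887/-0.0262)
f = exp(-0.7202) = 0.4867

0.487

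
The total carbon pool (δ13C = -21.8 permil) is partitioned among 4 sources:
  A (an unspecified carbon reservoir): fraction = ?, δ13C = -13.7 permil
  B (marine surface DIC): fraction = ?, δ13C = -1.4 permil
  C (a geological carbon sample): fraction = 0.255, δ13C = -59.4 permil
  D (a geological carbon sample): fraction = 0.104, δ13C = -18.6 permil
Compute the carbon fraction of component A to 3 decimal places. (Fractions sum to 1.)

0.311

Let f_A and f_B be the unknown fractions; fractions sum to 1 so f_A + f_B = 0.641.
Mass balance: Σ fᵢ·δᵢ = δ_bulk ⇒ f_A·(-13.7) + f_B·(-1.4) = -21.8 − (-17.081) = -4.719
Substitute f_B = 0.641 − f_A:
f_A·(-13.7 − -1.4) = -4.719 − 0.641×(-1.4) = -3.821
f_A = -3.821 / -12.3 = 0.3107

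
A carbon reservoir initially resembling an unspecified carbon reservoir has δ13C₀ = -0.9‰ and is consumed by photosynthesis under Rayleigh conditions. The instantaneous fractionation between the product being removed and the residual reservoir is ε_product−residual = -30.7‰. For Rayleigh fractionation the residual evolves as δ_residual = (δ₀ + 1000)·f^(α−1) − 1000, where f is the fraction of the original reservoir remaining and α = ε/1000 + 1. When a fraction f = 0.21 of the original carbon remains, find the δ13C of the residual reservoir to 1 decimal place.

48.1‰

Rayleigh residual: δ_res = (δ₀ + 1000)·f^(α−1) − 1000
α = ε/1000 + 1 = 0.96930, so α − 1 = -0.03070
f^(α−1) = 0.21^(-0.03070) = 1.049078
δ_res = (-0.9 + 1000) × 1.049078 − 1000 = 1048.134 − 1000 = 48.13‰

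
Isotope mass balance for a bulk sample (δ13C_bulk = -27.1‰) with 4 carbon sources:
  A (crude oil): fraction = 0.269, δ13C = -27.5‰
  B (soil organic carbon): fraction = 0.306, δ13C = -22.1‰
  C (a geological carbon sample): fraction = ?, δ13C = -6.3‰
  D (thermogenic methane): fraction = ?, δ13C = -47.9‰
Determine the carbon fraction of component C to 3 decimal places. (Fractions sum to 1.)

0.178

Let f_C and f_D be the unknown fractions; fractions sum to 1 so f_C + f_D = 0.425.
Mass balance: Σ fᵢ·δᵢ = δ_bulk ⇒ f_C·(-6.3) + f_D·(-47.9) = -27.1 − (-14.160) = -12.940
Substitute f_D = 0.425 − f_C:
f_C·(-6.3 − -47.9) = -12.940 − 0.425×(-47.9) = 7.418
f_C = 7.418 / 41.6 = 0.1783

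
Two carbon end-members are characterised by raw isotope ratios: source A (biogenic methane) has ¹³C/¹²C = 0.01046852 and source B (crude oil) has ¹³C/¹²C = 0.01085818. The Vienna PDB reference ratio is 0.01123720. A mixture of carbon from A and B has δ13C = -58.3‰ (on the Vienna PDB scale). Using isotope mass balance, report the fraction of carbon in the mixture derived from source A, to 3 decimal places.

δ_A = (0.01046852/0.01123720 − 1)×1000 = (0.931595 − 1)×1000 = -68.405‰
δ_B = (0.01085818/0.01123720 − 1)×1000 = (0.966271 − 1)×1000 = -33.729‰
f_A = (δ_mix − δ_B)/(δ_A − δ_B) = (-58.3 − (-33.729))/(-68.405 − (-33.729))
f_A = -24.571 / -34.676 = 0.7086

0.709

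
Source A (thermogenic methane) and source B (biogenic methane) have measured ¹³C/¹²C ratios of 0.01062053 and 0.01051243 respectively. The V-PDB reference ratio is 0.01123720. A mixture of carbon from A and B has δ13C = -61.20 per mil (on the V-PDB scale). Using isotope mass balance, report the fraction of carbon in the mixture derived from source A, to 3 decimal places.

δ_A = (0.01062053/0.01123720 − 1)×1000 = (0.945122 − 1)×1000 = -54.878 per mil
δ_B = (0.01051243/0.01123720 − 1)×1000 = (0.935503 − 1)×1000 = -64.497 per mil
f_A = (δ_mix − δ_B)/(δ_A − δ_B) = (-61.20 − (-64.497))/(-54.878 − (-64.497))
f_A = 3.297 / 9.620 = 0.3428

0.343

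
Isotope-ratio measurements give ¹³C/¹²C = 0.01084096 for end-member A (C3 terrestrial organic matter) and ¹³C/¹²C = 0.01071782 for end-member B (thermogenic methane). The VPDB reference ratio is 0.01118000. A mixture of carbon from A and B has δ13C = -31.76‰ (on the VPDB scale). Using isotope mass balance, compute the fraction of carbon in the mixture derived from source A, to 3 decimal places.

δ_A = (0.01084096/0.01118000 − 1)×1000 = (0.969674 − 1)×1000 = -30.326‰
δ_B = (0.01071782/0.01118000 − 1)×1000 = (0.958660 − 1)×1000 = -41.340‰
f_A = (δ_mix − δ_B)/(δ_A − δ_B) = (-31.76 − (-41.340))/(-30.326 − (-41.340))
f_A = 9.580 / 11.014 = 0.8698

0.870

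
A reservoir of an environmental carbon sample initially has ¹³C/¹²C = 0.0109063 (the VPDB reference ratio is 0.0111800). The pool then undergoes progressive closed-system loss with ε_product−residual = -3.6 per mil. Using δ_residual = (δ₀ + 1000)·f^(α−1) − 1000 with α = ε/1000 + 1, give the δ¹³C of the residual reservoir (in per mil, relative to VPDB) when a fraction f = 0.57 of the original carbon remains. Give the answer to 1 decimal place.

δ₀ = (0.0109063/0.0111800 − 1)×1000 = (0.975519 − 1)×1000 = -24.481 per mil
α − 1 = ε/1000 = -0.0036
f^(α−1) = 0.57^(-0.0036) = 1.002026
δ_res = (-24.481 + 1000) × 1.002026 − 1000 = 977.495 − 1000 = -22.51 per mil

-22.5 per mil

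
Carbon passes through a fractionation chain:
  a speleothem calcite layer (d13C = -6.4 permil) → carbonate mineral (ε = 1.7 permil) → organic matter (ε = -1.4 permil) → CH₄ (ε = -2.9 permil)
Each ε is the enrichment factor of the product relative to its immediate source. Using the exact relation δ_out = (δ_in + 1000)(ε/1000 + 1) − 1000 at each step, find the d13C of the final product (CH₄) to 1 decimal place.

step 1: δ = (-6.40 + 1000)·(1.7/1000 + 1) − 1000 = -4.71 permil
step 2: δ = (-4.71 + 1000)·(-1.4/1000 + 1) − 1000 = -6.10 permil
step 3: δ = (-6.10 + 1000)·(-2.9/1000 + 1) − 1000 = -8.99 permil

-9.0 permil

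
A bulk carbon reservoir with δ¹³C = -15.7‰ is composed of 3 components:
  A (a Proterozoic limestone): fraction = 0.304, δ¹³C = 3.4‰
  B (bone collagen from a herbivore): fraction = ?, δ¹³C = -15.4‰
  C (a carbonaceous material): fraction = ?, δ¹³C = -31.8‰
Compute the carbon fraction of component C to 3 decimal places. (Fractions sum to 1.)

0.367

Let f_C and f_B be the unknown fractions; fractions sum to 1 so f_C + f_B = 0.696.
Mass balance: Σ fᵢ·δᵢ = δ_bulk ⇒ f_C·(-31.8) + f_B·(-15.4) = -15.7 − (1.034) = -16.734
Substitute f_B = 0.696 − f_C:
f_C·(-31.8 − -15.4) = -16.734 − 0.696×(-15.4) = -6.015
f_C = -6.015 / -16.4 = 0.3668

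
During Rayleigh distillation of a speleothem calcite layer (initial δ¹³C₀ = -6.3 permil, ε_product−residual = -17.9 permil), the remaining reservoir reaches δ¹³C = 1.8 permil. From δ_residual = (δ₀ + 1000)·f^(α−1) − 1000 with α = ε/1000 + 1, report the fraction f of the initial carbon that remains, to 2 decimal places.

α − 1 = ε/1000 = -0.0179
(δ_res + 1000)/(δ₀ + 1000) = (1.8 + 1000)/(-6.3 + 1000) = 1001.8/993.7 = 1.008151
f = 1.008151^(1/-0.0179) = exp(ln(1.008151)/-0.0179) = exp(0.00812/-0.0179)
f = exp(-0.4535) = 0.6354

0.64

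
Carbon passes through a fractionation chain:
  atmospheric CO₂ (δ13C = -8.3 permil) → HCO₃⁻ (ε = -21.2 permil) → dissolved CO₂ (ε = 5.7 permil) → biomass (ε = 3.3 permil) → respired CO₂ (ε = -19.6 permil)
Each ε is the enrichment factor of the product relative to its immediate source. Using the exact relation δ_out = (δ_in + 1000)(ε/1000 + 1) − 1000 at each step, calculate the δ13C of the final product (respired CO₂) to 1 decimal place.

-39.8 permil

step 1: δ = (-8.30 + 1000)·(-21.2/1000 + 1) − 1000 = -29.32 permil
step 2: δ = (-29.32 + 1000)·(5.7/1000 + 1) − 1000 = -23.79 permil
step 3: δ = (-23.79 + 1000)·(3.3/1000 + 1) − 1000 = -20.57 permil
step 4: δ = (-20.57 + 1000)·(-19.6/1000 + 1) − 1000 = -39.77 permil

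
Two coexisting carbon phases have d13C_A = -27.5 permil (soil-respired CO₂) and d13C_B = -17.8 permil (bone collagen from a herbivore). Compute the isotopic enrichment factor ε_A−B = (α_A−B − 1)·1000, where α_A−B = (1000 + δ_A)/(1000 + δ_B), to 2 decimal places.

-9.88 permil

α_A−B = (1000 + -27.5) / (1000 + -17.8) = 972.5 / 982.2 = 0.990124
ε_A−B = (0.990124 − 1) × 1000 = -9.876 permil
(The approximation ε ≈ δ_A − δ_B would give -9.7 permil.)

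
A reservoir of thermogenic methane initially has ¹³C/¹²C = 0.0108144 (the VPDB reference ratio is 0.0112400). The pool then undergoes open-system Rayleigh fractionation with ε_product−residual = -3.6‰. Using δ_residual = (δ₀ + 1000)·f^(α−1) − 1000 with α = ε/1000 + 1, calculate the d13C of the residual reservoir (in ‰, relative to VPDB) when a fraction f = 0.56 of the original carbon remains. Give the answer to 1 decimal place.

δ₀ = (0.0108144/0.0112400 − 1)×1000 = (0.962135 − 1)×1000 = -37.865‰
α − 1 = ε/1000 = -0.0036
f^(α−1) = 0.56^(-0.0036) = 1.002090
δ_res = (-37.865 + 1000) × 1.002090 − 1000 = 964.146 − 1000 = -35.85‰

-35.9‰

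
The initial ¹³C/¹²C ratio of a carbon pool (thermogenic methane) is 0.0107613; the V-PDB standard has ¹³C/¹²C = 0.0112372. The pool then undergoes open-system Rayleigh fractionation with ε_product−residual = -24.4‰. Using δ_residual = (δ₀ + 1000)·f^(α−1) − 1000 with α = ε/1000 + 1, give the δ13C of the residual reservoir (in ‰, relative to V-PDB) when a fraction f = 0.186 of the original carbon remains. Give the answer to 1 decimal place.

-2.2‰

δ₀ = (0.0107613/0.0112372 − 1)×1000 = (0.957650 − 1)×1000 = -42.350‰
α − 1 = ε/1000 = -0.0244
f^(α−1) = 0.186^(-0.0244) = 1.041895
δ_res = (-42.350 + 1000) × 1.041895 − 1000 = 997.770 − 1000 = -2.23‰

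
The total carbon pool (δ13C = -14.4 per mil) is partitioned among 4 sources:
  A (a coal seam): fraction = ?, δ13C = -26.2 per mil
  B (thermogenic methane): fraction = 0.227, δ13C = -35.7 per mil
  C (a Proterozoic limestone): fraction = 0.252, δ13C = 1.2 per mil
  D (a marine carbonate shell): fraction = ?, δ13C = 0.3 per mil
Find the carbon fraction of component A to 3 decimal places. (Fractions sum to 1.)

Let f_A and f_D be the unknown fractions; fractions sum to 1 so f_A + f_D = 0.521.
Mass balance: Σ fᵢ·δᵢ = δ_bulk ⇒ f_A·(-26.2) + f_D·(0.3) = -14.4 − (-7.802) = -6.598
Substitute f_D = 0.521 − f_A:
f_A·(-26.2 − 0.3) = -6.598 − 0.521×(0.3) = -6.755
f_A = -6.755 / -26.5 = 0.2549

0.255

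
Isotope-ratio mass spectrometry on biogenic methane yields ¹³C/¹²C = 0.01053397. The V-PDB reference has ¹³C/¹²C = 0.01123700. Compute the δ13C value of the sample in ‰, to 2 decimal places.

δ13C = (R_sample / R_standard − 1) × 1000
R_sample / R_standard = 0.01053397 / 0.01123700 = 0.937436
δ13C = (0.937436 − 1) × 1000 = -62.564‰

-62.56‰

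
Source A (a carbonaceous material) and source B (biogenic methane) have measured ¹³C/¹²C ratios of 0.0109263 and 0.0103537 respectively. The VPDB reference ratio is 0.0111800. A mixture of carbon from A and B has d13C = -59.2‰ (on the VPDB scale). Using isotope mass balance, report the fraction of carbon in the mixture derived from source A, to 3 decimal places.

0.287

δ_A = (0.0109263/0.0111800 − 1)×1000 = (0.977308 − 1)×1000 = -22.692‰
δ_B = (0.0103537/0.0111800 − 1)×1000 = (0.926091 − 1)×1000 = -73.909‰
f_A = (δ_mix − δ_B)/(δ_A − δ_B) = (-59.2 − (-73.909))/(-22.692 − (-73.909))
f_A = 14.709 / 51.216 = 0.2872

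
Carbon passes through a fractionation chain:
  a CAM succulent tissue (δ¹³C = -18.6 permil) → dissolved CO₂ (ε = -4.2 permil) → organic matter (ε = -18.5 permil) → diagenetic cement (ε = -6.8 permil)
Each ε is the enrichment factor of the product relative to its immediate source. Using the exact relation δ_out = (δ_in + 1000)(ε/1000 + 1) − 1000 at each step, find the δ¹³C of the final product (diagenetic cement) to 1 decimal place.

-47.3 permil

step 1: δ = (-18.60 + 1000)·(-4.2/1000 + 1) − 1000 = -22.72 permil
step 2: δ = (-22.72 + 1000)·(-18.5/1000 + 1) − 1000 = -40.80 permil
step 3: δ = (-40.80 + 1000)·(-6.8/1000 + 1) − 1000 = -47.32 permil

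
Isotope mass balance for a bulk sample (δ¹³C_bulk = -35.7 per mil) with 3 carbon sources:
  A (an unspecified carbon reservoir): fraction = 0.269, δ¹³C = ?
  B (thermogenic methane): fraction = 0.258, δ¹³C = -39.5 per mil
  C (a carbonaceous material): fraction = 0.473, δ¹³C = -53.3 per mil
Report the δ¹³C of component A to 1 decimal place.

Isotope mass balance: δ_bulk = Σ fᵢ·δᵢ.
-35.7 = 0.269×δ_A + 0.258×(-39.5) + 0.473×(-53.3)
0.269·δ_A = -35.7 − (-35.402) = -0.298
δ_A = -0.298 / 0.269 = -1.11 per mil

-1.1 per mil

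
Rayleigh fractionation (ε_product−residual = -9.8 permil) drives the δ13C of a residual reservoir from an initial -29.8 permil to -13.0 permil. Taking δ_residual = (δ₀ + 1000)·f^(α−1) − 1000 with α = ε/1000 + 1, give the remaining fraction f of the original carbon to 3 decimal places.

0.173

α − 1 = ε/1000 = -0.0098
(δ_res + 1000)/(δ₀ + 1000) = (-13.0 + 1000)/(-29.8 + 1000) = 987.0/970.2 = 1.017316
f = 1.017316^(1/-0.0098) = exp(ln(1.017316)/-0.0098) = exp(0.01717/-0.0098)
f = exp(-1.7518) = 0.1735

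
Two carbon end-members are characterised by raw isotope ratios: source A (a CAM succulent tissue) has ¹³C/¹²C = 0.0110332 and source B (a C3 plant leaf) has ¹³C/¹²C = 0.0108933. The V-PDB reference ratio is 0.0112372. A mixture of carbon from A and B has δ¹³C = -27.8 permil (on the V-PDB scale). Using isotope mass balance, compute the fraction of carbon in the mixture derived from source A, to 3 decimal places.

0.225

δ_A = (0.0110332/0.0112372 − 1)×1000 = (0.981846 − 1)×1000 = -18.154 permil
δ_B = (0.0108933/0.0112372 − 1)×1000 = (0.969396 − 1)×1000 = -30.604 permil
f_A = (δ_mix − δ_B)/(δ_A − δ_B) = (-27.8 − (-30.604))/(-18.154 − (-30.604))
f_A = 2.804 / 12.450 = 0.2252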